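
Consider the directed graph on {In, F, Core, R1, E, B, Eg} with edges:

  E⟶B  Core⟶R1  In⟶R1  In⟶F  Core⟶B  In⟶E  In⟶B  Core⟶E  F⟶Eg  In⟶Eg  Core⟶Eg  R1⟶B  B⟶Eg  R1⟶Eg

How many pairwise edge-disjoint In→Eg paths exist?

4

Assign every edge capacity 1; by Menger, the answer equals the max flow.
Path In→Eg (+1); total 1.
Path In→F→Eg (+1); total 2.
Path In→R1→Eg (+1); total 3.
Path In→B→Eg (+1); total 4.
No residual In→Eg path; max flow = 4.
Certifying cut of size 4: {B→Eg, In→Eg, In→F, In→R1}.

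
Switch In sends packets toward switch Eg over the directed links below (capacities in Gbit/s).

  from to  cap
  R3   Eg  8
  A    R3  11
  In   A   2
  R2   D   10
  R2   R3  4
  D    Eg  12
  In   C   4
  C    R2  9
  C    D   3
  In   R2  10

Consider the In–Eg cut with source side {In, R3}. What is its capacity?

Edges leaving {In, R3}: In→R2 (10), In→C (4), In→A (2), R3→Eg (8).
Cut capacity = 10 + 4 + 2 + 8 = 24.

24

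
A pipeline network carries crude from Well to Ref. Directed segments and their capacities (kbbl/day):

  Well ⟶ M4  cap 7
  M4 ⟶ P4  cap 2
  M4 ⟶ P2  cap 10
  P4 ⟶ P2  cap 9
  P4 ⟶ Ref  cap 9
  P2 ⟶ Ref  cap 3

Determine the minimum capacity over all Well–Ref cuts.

Augment Well→M4→P4→Ref: bottleneck 2, flow now 2.
Augment Well→M4→P2→Ref: bottleneck 3, flow now 5.
No augmenting path remains; maximum flow = 5.
By max-flow min-cut, the minimum cut capacity equals the max flow.
In the residual graph, reachable from Well: {Well, M4, P2}.
Min-cut edges: M4→P4 (2), P2→Ref (3); capacity 2 + 3 = 5.

5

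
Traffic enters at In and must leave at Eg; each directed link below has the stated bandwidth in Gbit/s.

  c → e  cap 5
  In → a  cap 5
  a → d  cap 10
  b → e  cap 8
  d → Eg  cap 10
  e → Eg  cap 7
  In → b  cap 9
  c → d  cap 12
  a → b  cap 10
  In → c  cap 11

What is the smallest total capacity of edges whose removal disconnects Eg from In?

Augment In→a→d→Eg: bottleneck 5, flow now 5.
Augment In→b→e→Eg: bottleneck 7, flow now 12.
Augment In→c→d→Eg: bottleneck 5, flow now 17.
No augmenting path remains; maximum flow = 17.
By max-flow min-cut, the minimum cut capacity equals the max flow.
In the residual graph, reachable from In: {In, a, b, c, d, e}.
Min-cut edges: d→Eg (10), e→Eg (7); capacity 10 + 7 = 17.

17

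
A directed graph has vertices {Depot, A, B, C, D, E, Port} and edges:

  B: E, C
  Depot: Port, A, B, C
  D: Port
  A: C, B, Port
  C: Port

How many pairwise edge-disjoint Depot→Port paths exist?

Assign every edge capacity 1; by Menger, the answer equals the max flow.
Path Depot→Port (+1); total 1.
Path Depot→A→Port (+1); total 2.
Path Depot→C→Port (+1); total 3.
No residual Depot→Port path; max flow = 3.
Certifying cut of size 3: {C→Port, Depot→A, Depot→Port}.

3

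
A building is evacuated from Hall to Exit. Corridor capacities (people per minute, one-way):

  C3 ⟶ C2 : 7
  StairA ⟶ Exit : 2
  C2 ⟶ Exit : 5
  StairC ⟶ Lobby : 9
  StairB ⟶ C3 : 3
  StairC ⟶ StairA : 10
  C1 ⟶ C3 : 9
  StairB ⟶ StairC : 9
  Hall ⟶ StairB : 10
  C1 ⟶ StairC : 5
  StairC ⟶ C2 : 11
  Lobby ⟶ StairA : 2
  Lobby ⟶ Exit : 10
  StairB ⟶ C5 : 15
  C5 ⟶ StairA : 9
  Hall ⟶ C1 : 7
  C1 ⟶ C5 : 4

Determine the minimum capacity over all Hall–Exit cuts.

16

Augment Hall→C1→C5→StairA→Exit: bottleneck 2, flow now 2.
Augment Hall→C1→StairC→Lobby→Exit: bottleneck 5, flow now 7.
Augment Hall→StairB→StairC→Lobby→Exit: bottleneck 4, flow now 11.
Augment Hall→StairB→StairC→C2→Exit: bottleneck 5, flow now 16.
No augmenting path remains; maximum flow = 16.
By max-flow min-cut, the minimum cut capacity equals the max flow.
In the residual graph, reachable from Hall: {Hall, C1, StairB, C5, StairC, C3, StairA, C2}.
Min-cut edges: StairC→Lobby (9), StairA→Exit (2), C2→Exit (5); capacity 9 + 2 + 5 = 16.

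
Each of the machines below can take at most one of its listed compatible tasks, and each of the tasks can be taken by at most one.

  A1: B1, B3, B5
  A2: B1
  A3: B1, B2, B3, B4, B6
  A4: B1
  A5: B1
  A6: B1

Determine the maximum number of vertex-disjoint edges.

3

Unit-capacity flow: source→left, listed edges, right→sink; max matching = max flow.
Augmenting path A1→B1 (+1); matched 1.
Augmenting path A3→B2 (+1); matched 2.
Augmenting path A2→B1→A1→B3 (+1); matched 3.
No augmenting path remains; maximum matching = 3.
König certificate: {A1, A3, B1} is a vertex cover of size 3 (every listed pair touches it), so no matching can be larger.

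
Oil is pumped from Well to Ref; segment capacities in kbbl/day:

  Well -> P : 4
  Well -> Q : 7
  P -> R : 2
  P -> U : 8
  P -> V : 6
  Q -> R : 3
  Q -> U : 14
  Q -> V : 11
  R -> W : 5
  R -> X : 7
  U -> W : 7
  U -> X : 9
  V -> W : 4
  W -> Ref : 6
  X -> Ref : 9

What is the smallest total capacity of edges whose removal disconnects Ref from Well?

11

Augment Well→P→R→W→Ref: bottleneck 2, flow now 2.
Augment Well→P→U→W→Ref: bottleneck 2, flow now 4.
Augment Well→Q→R→W→Ref: bottleneck 2, flow now 6.
Augment Well→Q→R→X→Ref: bottleneck 1, flow now 7.
Augment Well→Q→U→X→Ref: bottleneck 4, flow now 11.
No augmenting path remains; maximum flow = 11.
By max-flow min-cut, the minimum cut capacity equals the max flow.
In the residual graph, reachable from Well: {Well}.
Min-cut edges: Well→P (4), Well→Q (7); capacity 4 + 7 = 11.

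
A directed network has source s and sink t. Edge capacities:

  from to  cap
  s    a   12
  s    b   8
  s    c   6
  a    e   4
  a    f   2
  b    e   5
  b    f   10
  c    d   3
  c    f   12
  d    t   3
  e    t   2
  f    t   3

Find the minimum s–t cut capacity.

8

Augment s→a→e→t: bottleneck 2, flow now 2.
Augment s→a→f→t: bottleneck 2, flow now 4.
Augment s→b→f→t: bottleneck 1, flow now 5.
Augment s→c→d→t: bottleneck 3, flow now 8.
No augmenting path remains; maximum flow = 8.
By max-flow min-cut, the minimum cut capacity equals the max flow.
In the residual graph, reachable from s: {s, a, b, c, e, f}.
Min-cut edges: c→d (3), e→t (2), f→t (3); capacity 3 + 2 + 3 = 8.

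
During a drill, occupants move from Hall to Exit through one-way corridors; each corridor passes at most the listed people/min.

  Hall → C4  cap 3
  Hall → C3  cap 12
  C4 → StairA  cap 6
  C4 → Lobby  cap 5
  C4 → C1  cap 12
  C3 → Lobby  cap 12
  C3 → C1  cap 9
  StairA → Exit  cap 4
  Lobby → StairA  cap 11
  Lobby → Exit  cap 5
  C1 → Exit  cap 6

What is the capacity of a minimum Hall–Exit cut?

Augment Hall→C4→StairA→Exit: bottleneck 3, flow now 3.
Augment Hall→C3→Lobby→Exit: bottleneck 5, flow now 8.
Augment Hall→C3→C1→Exit: bottleneck 6, flow now 14.
Augment Hall→C3→Lobby→StairA→Exit: bottleneck 1, flow now 15.
No augmenting path remains; maximum flow = 15.
By max-flow min-cut, the minimum cut capacity equals the max flow.
In the residual graph, reachable from Hall: {Hall}.
Min-cut edges: Hall→C4 (3), Hall→C3 (12); capacity 3 + 12 = 15.

15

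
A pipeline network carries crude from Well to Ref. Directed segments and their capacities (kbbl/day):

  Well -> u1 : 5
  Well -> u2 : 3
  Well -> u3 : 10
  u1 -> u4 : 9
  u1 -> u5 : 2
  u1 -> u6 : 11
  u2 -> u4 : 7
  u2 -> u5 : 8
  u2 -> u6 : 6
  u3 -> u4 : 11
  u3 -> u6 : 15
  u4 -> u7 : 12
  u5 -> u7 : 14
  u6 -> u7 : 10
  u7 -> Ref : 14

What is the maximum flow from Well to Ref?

14

Augment Well→u1→u4→u7→Ref: bottleneck 5, flow now 5.
Augment Well→u2→u4→u7→Ref: bottleneck 3, flow now 8.
Augment Well→u3→u4→u7→Ref: bottleneck 4, flow now 12.
Augment Well→u3→u6→u7→Ref: bottleneck 2, flow now 14.
No augmenting path remains; maximum flow = 14.
In the residual graph, reachable from Well: {Well, u1, u2, u3, u4, u5, u6, u7}.
Min-cut edges: u7→Ref (14); capacity 14 = 14.
This cut is saturated, so no flow can exceed 14.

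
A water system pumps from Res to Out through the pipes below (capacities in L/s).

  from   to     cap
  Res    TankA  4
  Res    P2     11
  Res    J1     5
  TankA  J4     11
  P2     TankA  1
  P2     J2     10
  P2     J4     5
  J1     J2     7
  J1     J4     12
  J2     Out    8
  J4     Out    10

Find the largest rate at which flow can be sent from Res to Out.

18

Augment Res→TankA→J4→Out: bottleneck 4, flow now 4.
Augment Res→P2→J2→Out: bottleneck 8, flow now 12.
Augment Res→P2→J4→Out: bottleneck 3, flow now 15.
Augment Res→J1→J4→Out: bottleneck 3, flow now 18.
No augmenting path remains; maximum flow = 18.
In the residual graph, reachable from Res: {Res, TankA, P2, J1, J2, J4}.
Min-cut edges: J2→Out (8), J4→Out (10); capacity 8 + 10 = 18.
This cut is saturated, so no flow can exceed 18.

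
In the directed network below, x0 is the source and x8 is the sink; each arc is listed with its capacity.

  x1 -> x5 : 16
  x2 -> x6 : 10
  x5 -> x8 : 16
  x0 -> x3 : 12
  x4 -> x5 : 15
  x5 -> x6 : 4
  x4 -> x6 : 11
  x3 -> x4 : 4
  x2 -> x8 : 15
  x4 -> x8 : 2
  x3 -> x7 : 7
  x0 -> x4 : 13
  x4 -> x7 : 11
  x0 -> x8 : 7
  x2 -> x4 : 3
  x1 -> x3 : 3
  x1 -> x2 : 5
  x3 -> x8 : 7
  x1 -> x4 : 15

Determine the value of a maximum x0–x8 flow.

31

Augment x0→x8: bottleneck 7, flow now 7.
Augment x0→x3→x8: bottleneck 7, flow now 14.
Augment x0→x4→x8: bottleneck 2, flow now 16.
Augment x0→x4→x5→x8: bottleneck 11, flow now 27.
Augment x0→x3→x4→x5→x8: bottleneck 4, flow now 31.
No augmenting path remains; maximum flow = 31.
In the residual graph, reachable from x0: {x0, x3, x7}.
Min-cut edges: x0→x4 (13), x0→x8 (7), x3→x4 (4), x3→x8 (7); capacity 13 + 7 + 4 + 7 = 31.
This cut is saturated, so no flow can exceed 31.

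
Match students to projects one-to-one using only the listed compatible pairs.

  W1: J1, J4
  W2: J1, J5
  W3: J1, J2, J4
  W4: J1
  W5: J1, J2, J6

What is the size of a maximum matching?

5

Unit-capacity flow: source→left, listed edges, right→sink; max matching = max flow.
Augmenting path W1→J1 (+1); matched 1.
Augmenting path W2→J5 (+1); matched 2.
Augmenting path W3→J2 (+1); matched 3.
Augmenting path W5→J6 (+1); matched 4.
Augmenting path W4→J1→W1→J4 (+1); matched 5.
No augmenting path remains; maximum matching = 5.
König certificate: {W1, W2, W3, W4, W5} is a vertex cover of size 5 (every listed pair touches it), so no matching can be larger.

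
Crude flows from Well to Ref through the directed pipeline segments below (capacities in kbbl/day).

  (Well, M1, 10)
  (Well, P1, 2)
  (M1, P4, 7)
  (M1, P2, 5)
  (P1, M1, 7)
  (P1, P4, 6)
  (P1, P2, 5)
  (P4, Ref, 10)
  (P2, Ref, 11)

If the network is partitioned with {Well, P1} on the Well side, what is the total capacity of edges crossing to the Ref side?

Edges leaving {Well, P1}: Well→M1 (10), P1→M1 (7), P1→P4 (6), P1→P2 (5).
Cut capacity = 10 + 7 + 6 + 5 = 28.

28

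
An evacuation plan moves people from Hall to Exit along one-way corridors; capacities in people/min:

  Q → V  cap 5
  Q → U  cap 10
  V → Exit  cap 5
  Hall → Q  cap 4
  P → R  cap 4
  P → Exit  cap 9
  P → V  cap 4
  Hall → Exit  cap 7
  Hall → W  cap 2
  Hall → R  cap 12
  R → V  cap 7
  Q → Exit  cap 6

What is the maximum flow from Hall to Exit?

16

Augment Hall→Exit: bottleneck 7, flow now 7.
Augment Hall→Q→Exit: bottleneck 4, flow now 11.
Augment Hall→R→V→Exit: bottleneck 5, flow now 16.
No augmenting path remains; maximum flow = 16.
In the residual graph, reachable from Hall: {Hall, R, V, W}.
Min-cut edges: Hall→Q (4), Hall→Exit (7), V→Exit (5); capacity 4 + 7 + 5 = 16.
This cut is saturated, so no flow can exceed 16.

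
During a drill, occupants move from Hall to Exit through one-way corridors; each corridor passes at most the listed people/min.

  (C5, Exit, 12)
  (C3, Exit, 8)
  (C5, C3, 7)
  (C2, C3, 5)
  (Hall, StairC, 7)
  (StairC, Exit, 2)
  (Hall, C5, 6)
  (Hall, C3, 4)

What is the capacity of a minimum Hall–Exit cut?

12

Augment Hall→C5→Exit: bottleneck 6, flow now 6.
Augment Hall→StairC→Exit: bottleneck 2, flow now 8.
Augment Hall→C3→Exit: bottleneck 4, flow now 12.
No augmenting path remains; maximum flow = 12.
By max-flow min-cut, the minimum cut capacity equals the max flow.
In the residual graph, reachable from Hall: {Hall, StairC}.
Min-cut edges: Hall→C5 (6), Hall→C3 (4), StairC→Exit (2); capacity 6 + 4 + 2 = 12.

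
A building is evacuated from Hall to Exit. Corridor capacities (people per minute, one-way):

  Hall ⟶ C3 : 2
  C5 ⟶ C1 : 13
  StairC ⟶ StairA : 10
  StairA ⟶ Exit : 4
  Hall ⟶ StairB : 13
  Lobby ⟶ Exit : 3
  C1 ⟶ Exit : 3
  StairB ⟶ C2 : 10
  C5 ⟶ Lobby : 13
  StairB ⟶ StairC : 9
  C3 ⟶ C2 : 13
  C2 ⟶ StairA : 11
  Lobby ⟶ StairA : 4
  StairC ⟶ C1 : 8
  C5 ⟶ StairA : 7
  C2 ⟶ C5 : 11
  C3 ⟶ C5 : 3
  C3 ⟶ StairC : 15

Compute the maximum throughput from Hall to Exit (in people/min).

Augment Hall→StairB→C2→StairA→Exit: bottleneck 4, flow now 4.
Augment Hall→StairB→StairC→C1→Exit: bottleneck 3, flow now 7.
Augment Hall→C3→C5→Lobby→Exit: bottleneck 2, flow now 9.
Augment Hall→StairB→C2→C5→Lobby→Exit: bottleneck 1, flow now 10.
No augmenting path remains; maximum flow = 10.
In the residual graph, reachable from Hall: {Hall, StairB, C3, C5, C2, StairC, Lobby, C1, StairA}.
Min-cut edges: Lobby→Exit (3), C1→Exit (3), StairA→Exit (4); capacity 3 + 3 + 4 = 10.
This cut is saturated, so no flow can exceed 10.

10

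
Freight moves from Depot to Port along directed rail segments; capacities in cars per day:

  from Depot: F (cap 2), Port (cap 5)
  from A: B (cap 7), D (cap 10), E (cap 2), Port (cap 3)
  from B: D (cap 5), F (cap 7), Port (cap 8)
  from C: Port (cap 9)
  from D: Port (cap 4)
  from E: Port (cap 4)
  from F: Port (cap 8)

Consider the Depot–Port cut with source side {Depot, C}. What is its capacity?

Edges leaving {Depot, C}: Depot→F (2), Depot→Port (5), C→Port (9).
Cut capacity = 2 + 5 + 9 = 16.

16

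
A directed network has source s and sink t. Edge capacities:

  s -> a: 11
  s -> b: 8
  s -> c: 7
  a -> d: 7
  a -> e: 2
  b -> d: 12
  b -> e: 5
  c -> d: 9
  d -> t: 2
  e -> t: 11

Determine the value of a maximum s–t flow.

9

Augment s→a→d→t: bottleneck 2, flow now 2.
Augment s→a→e→t: bottleneck 2, flow now 4.
Augment s→b→e→t: bottleneck 5, flow now 9.
No augmenting path remains; maximum flow = 9.
In the residual graph, reachable from s: {s, a, b, c, d}.
Min-cut edges: a→e (2), b→e (5), d→t (2); capacity 2 + 5 + 2 = 9.
This cut is saturated, so no flow can exceed 9.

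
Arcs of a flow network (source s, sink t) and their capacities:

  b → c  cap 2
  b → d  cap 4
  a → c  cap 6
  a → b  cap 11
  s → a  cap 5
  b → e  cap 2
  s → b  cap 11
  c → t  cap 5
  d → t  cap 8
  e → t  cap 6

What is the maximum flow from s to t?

Augment s→a→c→t: bottleneck 5, flow now 5.
Augment s→b→d→t: bottleneck 4, flow now 9.
Augment s→b→e→t: bottleneck 2, flow now 11.
No augmenting path remains; maximum flow = 11.
In the residual graph, reachable from s: {s, a, b, c}.
Min-cut edges: b→d (4), b→e (2), c→t (5); capacity 4 + 2 + 5 = 11.
This cut is saturated, so no flow can exceed 11.

11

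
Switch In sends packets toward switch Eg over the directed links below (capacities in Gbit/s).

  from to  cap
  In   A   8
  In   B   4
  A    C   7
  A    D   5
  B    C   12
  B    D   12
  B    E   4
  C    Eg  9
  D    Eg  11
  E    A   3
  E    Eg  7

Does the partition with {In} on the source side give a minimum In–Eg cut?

Yes — it is a minimum cut (capacity 12).

Given cut capacity: 8 + 4 = 12.
Augment In→A→C→Eg: bottleneck 7, flow now 7.
Augment In→A→D→Eg: bottleneck 1, flow now 8.
Augment In→B→C→Eg: bottleneck 2, flow now 10.
Augment In→B→D→Eg: bottleneck 2, flow now 12.
No augmenting path remains; maximum flow = 12.
Cut capacity 12 equals the max flow, so it is a minimum cut.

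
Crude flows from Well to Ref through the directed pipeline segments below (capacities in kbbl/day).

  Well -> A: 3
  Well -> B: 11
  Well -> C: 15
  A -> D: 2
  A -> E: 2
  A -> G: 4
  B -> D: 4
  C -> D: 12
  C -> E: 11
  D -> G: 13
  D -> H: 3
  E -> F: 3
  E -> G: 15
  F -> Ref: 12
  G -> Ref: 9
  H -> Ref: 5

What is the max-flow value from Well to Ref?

15

Augment Well→A→G→Ref: bottleneck 3, flow now 3.
Augment Well→B→D→G→Ref: bottleneck 4, flow now 7.
Augment Well→C→D→G→Ref: bottleneck 2, flow now 9.
Augment Well→C→D→H→Ref: bottleneck 3, flow now 12.
Augment Well→C→E→F→Ref: bottleneck 3, flow now 15.
No augmenting path remains; maximum flow = 15.
In the residual graph, reachable from Well: {Well, A, B, C, D, E, G}.
Min-cut edges: D→H (3), E→F (3), G→Ref (9); capacity 3 + 3 + 9 = 15.
This cut is saturated, so no flow can exceed 15.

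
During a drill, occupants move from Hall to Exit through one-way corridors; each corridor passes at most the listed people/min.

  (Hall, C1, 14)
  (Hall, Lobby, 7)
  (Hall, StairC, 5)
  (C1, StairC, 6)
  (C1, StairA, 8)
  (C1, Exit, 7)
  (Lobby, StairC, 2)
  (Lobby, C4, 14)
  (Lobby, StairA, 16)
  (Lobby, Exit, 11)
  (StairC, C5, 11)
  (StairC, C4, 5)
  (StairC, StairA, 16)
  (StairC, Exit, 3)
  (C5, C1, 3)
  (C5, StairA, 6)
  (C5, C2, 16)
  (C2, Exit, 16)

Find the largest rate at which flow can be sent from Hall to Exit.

25

Augment Hall→C1→Exit: bottleneck 7, flow now 7.
Augment Hall→Lobby→Exit: bottleneck 7, flow now 14.
Augment Hall→StairC→Exit: bottleneck 3, flow now 17.
Augment Hall→StairC→C5→C2→Exit: bottleneck 2, flow now 19.
Augment Hall→C1→StairC→C5→C2→Exit: bottleneck 6, flow now 25.
No augmenting path remains; maximum flow = 25.
In the residual graph, reachable from Hall: {Hall, C1, StairA}.
Min-cut edges: Hall→Lobby (7), Hall→StairC (5), C1→StairC (6), C1→Exit (7); capacity 7 + 5 + 6 + 7 = 25.
This cut is saturated, so no flow can exceed 25.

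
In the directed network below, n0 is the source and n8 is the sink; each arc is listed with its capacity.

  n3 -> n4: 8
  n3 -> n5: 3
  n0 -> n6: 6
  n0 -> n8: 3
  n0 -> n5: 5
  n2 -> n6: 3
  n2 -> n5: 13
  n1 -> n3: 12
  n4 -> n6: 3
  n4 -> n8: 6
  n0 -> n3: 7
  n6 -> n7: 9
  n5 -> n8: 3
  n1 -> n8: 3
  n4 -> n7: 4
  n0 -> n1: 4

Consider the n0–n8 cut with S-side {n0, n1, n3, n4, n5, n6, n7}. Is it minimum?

Yes — it is a minimum cut (capacity 15).

Given cut capacity: 3 + 3 + 6 + 3 = 15.
Augment n0→n8: bottleneck 3, flow now 3.
Augment n0→n1→n8: bottleneck 3, flow now 6.
Augment n0→n5→n8: bottleneck 3, flow now 9.
Augment n0→n3→n4→n8: bottleneck 6, flow now 15.
No augmenting path remains; maximum flow = 15.
Cut capacity 15 equals the max flow, so it is a minimum cut.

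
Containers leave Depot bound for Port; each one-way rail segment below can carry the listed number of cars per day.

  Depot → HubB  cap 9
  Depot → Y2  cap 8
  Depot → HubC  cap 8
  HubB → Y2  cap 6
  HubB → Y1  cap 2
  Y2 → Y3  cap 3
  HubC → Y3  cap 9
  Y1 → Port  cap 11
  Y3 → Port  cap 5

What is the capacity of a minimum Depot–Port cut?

Augment Depot→HubB→Y1→Port: bottleneck 2, flow now 2.
Augment Depot→Y2→Y3→Port: bottleneck 3, flow now 5.
Augment Depot→HubC→Y3→Port: bottleneck 2, flow now 7.
No augmenting path remains; maximum flow = 7.
By max-flow min-cut, the minimum cut capacity equals the max flow.
In the residual graph, reachable from Depot: {Depot, HubB, Y2, HubC, Y3}.
Min-cut edges: HubB→Y1 (2), Y3→Port (5); capacity 2 + 5 = 7.

7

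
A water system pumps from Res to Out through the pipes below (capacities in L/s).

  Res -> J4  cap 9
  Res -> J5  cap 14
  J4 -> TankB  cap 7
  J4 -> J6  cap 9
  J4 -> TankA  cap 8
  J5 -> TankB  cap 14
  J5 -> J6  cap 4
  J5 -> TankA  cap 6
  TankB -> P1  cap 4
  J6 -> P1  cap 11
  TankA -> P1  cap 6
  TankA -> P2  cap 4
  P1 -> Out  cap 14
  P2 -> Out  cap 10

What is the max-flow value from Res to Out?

Augment Res→J4→TankB→P1→Out: bottleneck 4, flow now 4.
Augment Res→J4→J6→P1→Out: bottleneck 5, flow now 9.
Augment Res→J5→J6→P1→Out: bottleneck 4, flow now 13.
Augment Res→J5→TankA→P1→Out: bottleneck 1, flow now 14.
Augment Res→J5→TankA→P2→Out: bottleneck 4, flow now 18.
No augmenting path remains; maximum flow = 18.
In the residual graph, reachable from Res: {Res, J4, J5, TankB, J6, TankA, P1}.
Min-cut edges: TankA→P2 (4), P1→Out (14); capacity 4 + 14 = 18.
This cut is saturated, so no flow can exceed 18.

18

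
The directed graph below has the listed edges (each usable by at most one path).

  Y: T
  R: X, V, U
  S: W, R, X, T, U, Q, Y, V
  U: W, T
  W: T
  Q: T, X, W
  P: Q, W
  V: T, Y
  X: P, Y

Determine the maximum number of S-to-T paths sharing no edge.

6

Assign every edge capacity 1; by Menger, the answer equals the max flow.
Path S→T (+1); total 1.
Path S→Q→T (+1); total 2.
Path S→U→T (+1); total 3.
Path S→V→T (+1); total 4.
Path S→W→T (+1); total 5.
Path S→Y→T (+1); total 6.
No residual S→T path; max flow = 6.
Certifying cut of size 6: {Q→T, S→T, U→T, V→T, W→T, Y→T}.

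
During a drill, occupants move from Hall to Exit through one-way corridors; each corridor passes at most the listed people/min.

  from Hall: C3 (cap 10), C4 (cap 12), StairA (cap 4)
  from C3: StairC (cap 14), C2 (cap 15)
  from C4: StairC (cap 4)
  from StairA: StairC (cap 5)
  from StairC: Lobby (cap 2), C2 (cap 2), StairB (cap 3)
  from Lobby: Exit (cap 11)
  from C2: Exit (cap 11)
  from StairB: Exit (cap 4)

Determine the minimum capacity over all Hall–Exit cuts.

16

Augment Hall→C3→C2→Exit: bottleneck 10, flow now 10.
Augment Hall→C4→StairC→Lobby→Exit: bottleneck 2, flow now 12.
Augment Hall→C4→StairC→C2→Exit: bottleneck 1, flow now 13.
Augment Hall→C4→StairC→StairB→Exit: bottleneck 1, flow now 14.
Augment Hall→StairA→StairC→StairB→Exit: bottleneck 2, flow now 16.
No augmenting path remains; maximum flow = 16.
By max-flow min-cut, the minimum cut capacity equals the max flow.
In the residual graph, reachable from Hall: {Hall, C3, C4, StairA, StairC, C2}.
Min-cut edges: StairC→Lobby (2), StairC→StairB (3), C2→Exit (11); capacity 2 + 3 + 11 = 16.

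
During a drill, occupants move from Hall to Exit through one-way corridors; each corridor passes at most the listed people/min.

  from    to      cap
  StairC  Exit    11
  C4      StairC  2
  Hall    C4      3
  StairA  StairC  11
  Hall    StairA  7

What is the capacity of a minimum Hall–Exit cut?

Augment Hall→StairA→StairC→Exit: bottleneck 7, flow now 7.
Augment Hall→C4→StairC→Exit: bottleneck 2, flow now 9.
No augmenting path remains; maximum flow = 9.
By max-flow min-cut, the minimum cut capacity equals the max flow.
In the residual graph, reachable from Hall: {Hall, C4}.
Min-cut edges: Hall→StairA (7), C4→StairC (2); capacity 7 + 2 = 9.

9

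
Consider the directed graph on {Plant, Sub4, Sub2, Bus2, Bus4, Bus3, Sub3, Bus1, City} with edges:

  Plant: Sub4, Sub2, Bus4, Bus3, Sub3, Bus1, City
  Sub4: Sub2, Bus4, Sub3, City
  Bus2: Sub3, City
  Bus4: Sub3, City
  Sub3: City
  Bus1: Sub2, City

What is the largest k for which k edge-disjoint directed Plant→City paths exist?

5

Assign every edge capacity 1; by Menger, the answer equals the max flow.
Path Plant→City (+1); total 1.
Path Plant→Sub4→City (+1); total 2.
Path Plant→Bus4→City (+1); total 3.
Path Plant→Sub3→City (+1); total 4.
Path Plant→Bus1→City (+1); total 5.
No residual Plant→City path; max flow = 5.
Certifying cut of size 5: {Plant→Bus1, Plant→Bus4, Plant→City, Plant→Sub3, Plant→Sub4}.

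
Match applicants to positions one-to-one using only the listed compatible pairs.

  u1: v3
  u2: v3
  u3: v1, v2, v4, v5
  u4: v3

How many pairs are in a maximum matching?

2

Unit-capacity flow: source→left, listed edges, right→sink; max matching = max flow.
Augmenting path u1→v3 (+1); matched 1.
Augmenting path u3→v1 (+1); matched 2.
No augmenting path remains; maximum matching = 2.
König certificate: {u3, v3} is a vertex cover of size 2 (every listed pair touches it), so no matching can be larger.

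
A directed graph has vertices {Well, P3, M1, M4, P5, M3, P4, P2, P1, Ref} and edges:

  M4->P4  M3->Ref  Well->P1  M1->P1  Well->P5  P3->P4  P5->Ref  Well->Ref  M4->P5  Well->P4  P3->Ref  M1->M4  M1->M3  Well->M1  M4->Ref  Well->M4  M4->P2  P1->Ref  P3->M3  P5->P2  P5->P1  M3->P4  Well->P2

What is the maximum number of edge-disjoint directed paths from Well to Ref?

5

Assign every edge capacity 1; by Menger, the answer equals the max flow.
Path Well→Ref (+1); total 1.
Path Well→M4→Ref (+1); total 2.
Path Well→P5→Ref (+1); total 3.
Path Well→P1→Ref (+1); total 4.
Path Well→M1→M3→Ref (+1); total 5.
No residual Well→Ref path; max flow = 5.
Certifying cut of size 5: {Well→M1, Well→M4, Well→P1, Well→P5, Well→Ref}.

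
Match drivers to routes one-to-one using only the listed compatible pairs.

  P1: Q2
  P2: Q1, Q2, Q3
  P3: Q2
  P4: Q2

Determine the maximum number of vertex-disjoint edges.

Unit-capacity flow: source→left, listed edges, right→sink; max matching = max flow.
Augmenting path P1→Q2 (+1); matched 1.
Augmenting path P2→Q1 (+1); matched 2.
No augmenting path remains; maximum matching = 2.
König certificate: {P2, Q2} is a vertex cover of size 2 (every listed pair touches it), so no matching can be larger.

2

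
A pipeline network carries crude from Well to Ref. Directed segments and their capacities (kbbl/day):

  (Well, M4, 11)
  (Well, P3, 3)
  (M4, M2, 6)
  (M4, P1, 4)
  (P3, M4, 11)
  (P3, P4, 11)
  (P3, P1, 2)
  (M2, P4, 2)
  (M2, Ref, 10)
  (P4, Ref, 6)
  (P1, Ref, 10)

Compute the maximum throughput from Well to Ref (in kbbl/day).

Augment Well→M4→M2→Ref: bottleneck 6, flow now 6.
Augment Well→M4→P1→Ref: bottleneck 4, flow now 10.
Augment Well→P3→P4→Ref: bottleneck 3, flow now 13.
No augmenting path remains; maximum flow = 13.
In the residual graph, reachable from Well: {Well, M4}.
Min-cut edges: Well→P3 (3), M4→M2 (6), M4→P1 (4); capacity 3 + 6 + 4 = 13.
This cut is saturated, so no flow can exceed 13.

13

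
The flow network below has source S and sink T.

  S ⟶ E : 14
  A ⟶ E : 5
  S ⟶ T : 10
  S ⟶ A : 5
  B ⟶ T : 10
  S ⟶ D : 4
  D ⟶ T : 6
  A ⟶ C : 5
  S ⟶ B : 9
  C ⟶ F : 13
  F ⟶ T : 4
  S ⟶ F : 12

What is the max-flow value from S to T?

27

Augment S→T: bottleneck 10, flow now 10.
Augment S→B→T: bottleneck 9, flow now 19.
Augment S→D→T: bottleneck 4, flow now 23.
Augment S→F→T: bottleneck 4, flow now 27.
No augmenting path remains; maximum flow = 27.
In the residual graph, reachable from S: {S, A, C, E, F}.
Min-cut edges: S→B (9), S→D (4), S→T (10), F→T (4); capacity 9 + 4 + 10 + 4 = 27.
This cut is saturated, so no flow can exceed 27.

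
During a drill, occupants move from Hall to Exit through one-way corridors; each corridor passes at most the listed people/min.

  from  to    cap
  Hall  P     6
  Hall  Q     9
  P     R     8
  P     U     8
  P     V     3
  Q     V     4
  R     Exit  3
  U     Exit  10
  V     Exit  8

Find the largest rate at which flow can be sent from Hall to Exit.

10

Augment Hall→P→R→Exit: bottleneck 3, flow now 3.
Augment Hall→P→U→Exit: bottleneck 3, flow now 6.
Augment Hall→Q→V→Exit: bottleneck 4, flow now 10.
No augmenting path remains; maximum flow = 10.
In the residual graph, reachable from Hall: {Hall, Q}.
Min-cut edges: Hall→P (6), Q→V (4); capacity 6 + 4 = 10.
This cut is saturated, so no flow can exceed 10.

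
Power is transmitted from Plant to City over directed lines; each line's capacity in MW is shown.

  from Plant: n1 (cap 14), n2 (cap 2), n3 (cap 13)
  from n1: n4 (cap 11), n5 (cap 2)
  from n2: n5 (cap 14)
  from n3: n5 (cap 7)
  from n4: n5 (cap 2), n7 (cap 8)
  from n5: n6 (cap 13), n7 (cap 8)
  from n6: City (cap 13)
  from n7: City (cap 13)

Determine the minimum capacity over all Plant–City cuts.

Augment Plant→n1→n4→n7→City: bottleneck 8, flow now 8.
Augment Plant→n1→n5→n6→City: bottleneck 2, flow now 10.
Augment Plant→n2→n5→n6→City: bottleneck 2, flow now 12.
Augment Plant→n3→n5→n6→City: bottleneck 7, flow now 19.
Augment Plant→n1→n4→n5→n6→City: bottleneck 2, flow now 21.
No augmenting path remains; maximum flow = 21.
By max-flow min-cut, the minimum cut capacity equals the max flow.
In the residual graph, reachable from Plant: {Plant, n1, n3, n4}.
Min-cut edges: Plant→n2 (2), n1→n5 (2), n3→n5 (7), n4→n5 (2), n4→n7 (8); capacity 2 + 2 + 7 + 2 + 8 = 21.

21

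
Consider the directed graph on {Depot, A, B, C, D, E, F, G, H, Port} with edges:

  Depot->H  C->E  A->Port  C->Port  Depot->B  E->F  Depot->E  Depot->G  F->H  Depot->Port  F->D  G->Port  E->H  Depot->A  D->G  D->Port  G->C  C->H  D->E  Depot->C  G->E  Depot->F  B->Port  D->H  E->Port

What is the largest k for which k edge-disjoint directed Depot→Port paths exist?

Assign every edge capacity 1; by Menger, the answer equals the max flow.
Path Depot→Port (+1); total 1.
Path Depot→A→Port (+1); total 2.
Path Depot→B→Port (+1); total 3.
Path Depot→C→Port (+1); total 4.
Path Depot→E→Port (+1); total 5.
Path Depot→G→Port (+1); total 6.
Path Depot→F→D→Port (+1); total 7.
No residual Depot→Port path; max flow = 7.
Certifying cut of size 7: {Depot→A, Depot→B, Depot→C, Depot→E, Depot→F, Depot→G, Depot→Port}.

7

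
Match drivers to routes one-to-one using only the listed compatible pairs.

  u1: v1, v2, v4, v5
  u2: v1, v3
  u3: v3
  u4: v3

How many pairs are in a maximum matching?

Unit-capacity flow: source→left, listed edges, right→sink; max matching = max flow.
Augmenting path u1→v1 (+1); matched 1.
Augmenting path u2→v3 (+1); matched 2.
Augmenting path u3→v3→u2→v1→u1→v2 (+1); matched 3.
No augmenting path remains; maximum matching = 3.
König certificate: {u1, u2, v3} is a vertex cover of size 3 (every listed pair touches it), so no matching can be larger.

3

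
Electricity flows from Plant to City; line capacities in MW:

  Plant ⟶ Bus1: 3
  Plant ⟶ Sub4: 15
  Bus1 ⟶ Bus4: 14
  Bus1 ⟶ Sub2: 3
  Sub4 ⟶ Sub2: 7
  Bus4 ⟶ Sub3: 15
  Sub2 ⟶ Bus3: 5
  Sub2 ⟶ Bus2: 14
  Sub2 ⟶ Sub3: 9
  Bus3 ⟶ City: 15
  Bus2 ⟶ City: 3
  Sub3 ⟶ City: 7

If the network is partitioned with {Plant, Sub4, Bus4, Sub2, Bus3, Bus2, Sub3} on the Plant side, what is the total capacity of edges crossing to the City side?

28

Edges leaving {Plant, Sub4, Bus4, Sub2, Bus3, Bus2, Sub3}: Plant→Bus1 (3), Bus3→City (15), Bus2→City (3), Sub3→City (7).
Cut capacity = 3 + 15 + 3 + 7 = 28.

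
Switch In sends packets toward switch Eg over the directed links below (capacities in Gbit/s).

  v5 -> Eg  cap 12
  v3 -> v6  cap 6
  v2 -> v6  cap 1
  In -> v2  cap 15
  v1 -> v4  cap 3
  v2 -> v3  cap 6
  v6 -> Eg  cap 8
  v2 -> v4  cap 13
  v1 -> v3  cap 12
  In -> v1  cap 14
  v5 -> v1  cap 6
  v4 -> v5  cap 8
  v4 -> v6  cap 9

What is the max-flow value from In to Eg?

Augment In→v2→v6→Eg: bottleneck 1, flow now 1.
Augment In→v1→v3→v6→Eg: bottleneck 6, flow now 7.
Augment In→v1→v4→v5→Eg: bottleneck 3, flow now 10.
Augment In→v2→v4→v5→Eg: bottleneck 5, flow now 15.
Augment In→v2→v4→v6→Eg: bottleneck 1, flow now 16.
No augmenting path remains; maximum flow = 16.
In the residual graph, reachable from In: {In, v1, v2, v3, v4, v6}.
Min-cut edges: v4→v5 (8), v6→Eg (8); capacity 8 + 8 = 16.
This cut is saturated, so no flow can exceed 16.

16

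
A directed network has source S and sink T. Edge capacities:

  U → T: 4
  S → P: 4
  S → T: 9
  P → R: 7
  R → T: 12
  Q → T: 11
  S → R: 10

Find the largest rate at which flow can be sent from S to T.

21

Augment S→T: bottleneck 9, flow now 9.
Augment S→R→T: bottleneck 10, flow now 19.
Augment S→P→R→T: bottleneck 2, flow now 21.
No augmenting path remains; maximum flow = 21.
In the residual graph, reachable from S: {S, P, R}.
Min-cut edges: S→T (9), R→T (12); capacity 9 + 12 = 21.
This cut is saturated, so no flow can exceed 21.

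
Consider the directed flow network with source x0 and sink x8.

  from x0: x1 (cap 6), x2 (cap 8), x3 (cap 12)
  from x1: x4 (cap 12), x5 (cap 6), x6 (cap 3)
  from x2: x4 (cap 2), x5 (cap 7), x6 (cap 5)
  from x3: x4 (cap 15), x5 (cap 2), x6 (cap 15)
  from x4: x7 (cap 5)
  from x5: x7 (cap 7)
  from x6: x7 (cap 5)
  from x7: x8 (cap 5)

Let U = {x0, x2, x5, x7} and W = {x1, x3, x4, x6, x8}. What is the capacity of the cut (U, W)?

Edges leaving {x0, x2, x5, x7}: x0→x1 (6), x0→x3 (12), x2→x4 (2), x2→x6 (5), x7→x8 (5).
Cut capacity = 6 + 12 + 2 + 5 + 5 = 30.

30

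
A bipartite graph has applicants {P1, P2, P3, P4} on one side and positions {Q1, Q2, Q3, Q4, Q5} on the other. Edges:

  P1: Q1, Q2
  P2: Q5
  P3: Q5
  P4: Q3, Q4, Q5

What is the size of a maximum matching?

3

Unit-capacity flow: source→left, listed edges, right→sink; max matching = max flow.
Augmenting path P1→Q1 (+1); matched 1.
Augmenting path P2→Q5 (+1); matched 2.
Augmenting path P4→Q3 (+1); matched 3.
No augmenting path remains; maximum matching = 3.
König certificate: {P1, P4, Q5} is a vertex cover of size 3 (every listed pair touches it), so no matching can be larger.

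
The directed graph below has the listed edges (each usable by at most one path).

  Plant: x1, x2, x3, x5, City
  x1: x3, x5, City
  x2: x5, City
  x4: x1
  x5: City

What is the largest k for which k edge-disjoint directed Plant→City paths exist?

4

Assign every edge capacity 1; by Menger, the answer equals the max flow.
Path Plant→City (+1); total 1.
Path Plant→x1→City (+1); total 2.
Path Plant→x2→City (+1); total 3.
Path Plant→x5→City (+1); total 4.
No residual Plant→City path; max flow = 4.
Certifying cut of size 4: {Plant→City, Plant→x1, Plant→x2, Plant→x5}.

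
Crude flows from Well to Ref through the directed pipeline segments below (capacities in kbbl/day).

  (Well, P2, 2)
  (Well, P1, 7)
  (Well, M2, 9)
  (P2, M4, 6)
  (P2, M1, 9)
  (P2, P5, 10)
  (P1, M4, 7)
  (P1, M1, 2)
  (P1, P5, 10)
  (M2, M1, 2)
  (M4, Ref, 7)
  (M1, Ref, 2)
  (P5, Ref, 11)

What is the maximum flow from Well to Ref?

11

Augment Well→P2→M4→Ref: bottleneck 2, flow now 2.
Augment Well→P1→M4→Ref: bottleneck 5, flow now 7.
Augment Well→P1→M1→Ref: bottleneck 2, flow now 9.
Augment Well→M2→M1→P1→P5→Ref: bottleneck 2, flow now 11. (uses reverse residual edge)
No augmenting path remains; maximum flow = 11.
In the residual graph, reachable from Well: {Well, M2}.
Min-cut edges: Well→P2 (2), Well→P1 (7), M2→M1 (2); capacity 2 + 7 + 2 = 11.
This cut is saturated, so no flow can exceed 11.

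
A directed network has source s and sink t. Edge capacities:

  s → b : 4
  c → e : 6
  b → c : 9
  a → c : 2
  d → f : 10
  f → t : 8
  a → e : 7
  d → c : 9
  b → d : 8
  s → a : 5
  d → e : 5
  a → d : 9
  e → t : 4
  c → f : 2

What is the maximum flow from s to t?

9

Augment s→a→e→t: bottleneck 4, flow now 4.
Augment s→a→c→f→t: bottleneck 1, flow now 5.
Augment s→b→c→f→t: bottleneck 1, flow now 6.
Augment s→b→d→f→t: bottleneck 3, flow now 9.
No augmenting path remains; maximum flow = 9.
In the residual graph, reachable from s: {s}.
Min-cut edges: s→a (5), s→b (4); capacity 5 + 4 = 9.
This cut is saturated, so no flow can exceed 9.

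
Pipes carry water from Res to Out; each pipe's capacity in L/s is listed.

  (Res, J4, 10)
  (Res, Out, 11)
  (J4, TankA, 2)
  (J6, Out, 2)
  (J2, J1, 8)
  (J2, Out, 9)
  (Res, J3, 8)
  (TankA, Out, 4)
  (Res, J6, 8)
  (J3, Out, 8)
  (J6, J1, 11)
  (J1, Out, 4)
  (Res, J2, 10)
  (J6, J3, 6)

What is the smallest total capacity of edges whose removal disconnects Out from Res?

36

Augment Res→Out: bottleneck 11, flow now 11.
Augment Res→J6→Out: bottleneck 2, flow now 13.
Augment Res→J2→Out: bottleneck 9, flow now 22.
Augment Res→J3→Out: bottleneck 8, flow now 30.
Augment Res→J6→J1→Out: bottleneck 4, flow now 34.
Augment Res→J4→TankA→Out: bottleneck 2, flow now 36.
No augmenting path remains; maximum flow = 36.
By max-flow min-cut, the minimum cut capacity equals the max flow.
In the residual graph, reachable from Res: {Res, J6, J2, J4, J1, J3}.
Min-cut edges: Res→Out (11), J6→Out (2), J2→Out (9), J4→TankA (2), J1→Out (4), J3→Out (8); capacity 11 + 2 + 9 + 2 + 4 + 8 = 36.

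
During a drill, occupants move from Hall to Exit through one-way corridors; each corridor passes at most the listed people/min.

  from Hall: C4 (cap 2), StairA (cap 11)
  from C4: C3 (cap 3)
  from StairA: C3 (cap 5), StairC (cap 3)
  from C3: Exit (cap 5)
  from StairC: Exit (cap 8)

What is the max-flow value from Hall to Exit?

Augment Hall→C4→C3→Exit: bottleneck 2, flow now 2.
Augment Hall→StairA→C3→Exit: bottleneck 3, flow now 5.
Augment Hall→StairA→StairC→Exit: bottleneck 3, flow now 8.
No augmenting path remains; maximum flow = 8.
In the residual graph, reachable from Hall: {Hall, C4, StairA, C3}.
Min-cut edges: StairA→StairC (3), C3→Exit (5); capacity 3 + 5 = 8.
This cut is saturated, so no flow can exceed 8.

8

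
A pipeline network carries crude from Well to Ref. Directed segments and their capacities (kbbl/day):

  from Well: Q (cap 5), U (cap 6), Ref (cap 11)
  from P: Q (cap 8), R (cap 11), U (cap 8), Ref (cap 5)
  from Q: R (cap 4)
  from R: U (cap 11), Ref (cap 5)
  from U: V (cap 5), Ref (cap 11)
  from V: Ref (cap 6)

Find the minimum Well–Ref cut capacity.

21

Augment Well→Ref: bottleneck 11, flow now 11.
Augment Well→U→Ref: bottleneck 6, flow now 17.
Augment Well→Q→R→Ref: bottleneck 4, flow now 21.
No augmenting path remains; maximum flow = 21.
By max-flow min-cut, the minimum cut capacity equals the max flow.
In the residual graph, reachable from Well: {Well, Q}.
Min-cut edges: Well→U (6), Well→Ref (11), Q→R (4); capacity 6 + 11 + 4 = 21.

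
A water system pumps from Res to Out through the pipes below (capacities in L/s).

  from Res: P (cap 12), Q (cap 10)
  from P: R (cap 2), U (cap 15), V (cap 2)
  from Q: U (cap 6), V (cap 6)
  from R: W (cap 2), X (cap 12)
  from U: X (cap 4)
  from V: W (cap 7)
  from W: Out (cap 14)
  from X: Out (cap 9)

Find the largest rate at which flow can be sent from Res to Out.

Augment Res→P→R→W→Out: bottleneck 2, flow now 2.
Augment Res→P→U→X→Out: bottleneck 4, flow now 6.
Augment Res→P→V→W→Out: bottleneck 2, flow now 8.
Augment Res→Q→V→W→Out: bottleneck 5, flow now 13.
No augmenting path remains; maximum flow = 13.
In the residual graph, reachable from Res: {Res, P, Q, U, V}.
Min-cut edges: P→R (2), U→X (4), V→W (7); capacity 2 + 4 + 7 = 13.
This cut is saturated, so no flow can exceed 13.

13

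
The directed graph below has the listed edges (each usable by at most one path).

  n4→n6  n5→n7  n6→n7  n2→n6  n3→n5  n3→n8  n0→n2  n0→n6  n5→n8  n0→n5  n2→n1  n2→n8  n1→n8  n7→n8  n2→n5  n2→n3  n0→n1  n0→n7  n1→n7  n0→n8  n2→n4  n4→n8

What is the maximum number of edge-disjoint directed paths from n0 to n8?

Assign every edge capacity 1; by Menger, the answer equals the max flow.
Path n0→n8 (+1); total 1.
Path n0→n1→n8 (+1); total 2.
Path n0→n2→n8 (+1); total 3.
Path n0→n5→n8 (+1); total 4.
Path n0→n7→n8 (+1); total 5.
No residual n0→n8 path; max flow = 5.
Certifying cut of size 5: {n0→n1, n0→n2, n0→n5, n0→n8, n7→n8}.

5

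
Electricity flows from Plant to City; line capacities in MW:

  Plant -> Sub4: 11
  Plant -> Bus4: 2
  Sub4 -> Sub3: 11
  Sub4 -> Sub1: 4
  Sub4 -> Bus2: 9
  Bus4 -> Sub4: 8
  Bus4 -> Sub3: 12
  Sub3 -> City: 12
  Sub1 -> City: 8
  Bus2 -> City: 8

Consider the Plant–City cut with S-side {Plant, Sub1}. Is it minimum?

No — its capacity is 21, but the minimum cut has capacity 13.

Given cut capacity: 11 + 2 + 8 = 21.
Augment Plant→Sub4→Sub3→City: bottleneck 11, flow now 11.
Augment Plant→Bus4→Sub3→City: bottleneck 1, flow now 12.
Augment Plant→Bus4→Sub4→Sub1→City: bottleneck 1, flow now 13.
No augmenting path remains; maximum flow = 13.
In the residual graph, reachable from Plant: {Plant}.
Min-cut edges: Plant→Sub4 (11), Plant→Bus4 (2); capacity 11 + 2 = 13.
Cut capacity 21 exceeds the max flow 13, so it is not minimum.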